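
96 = 96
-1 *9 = -9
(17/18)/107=17/1926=0.01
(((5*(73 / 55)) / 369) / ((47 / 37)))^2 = 7295401 / 36394337529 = 0.00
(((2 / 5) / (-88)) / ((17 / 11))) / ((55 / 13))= -13 / 18700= -0.00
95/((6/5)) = 79.17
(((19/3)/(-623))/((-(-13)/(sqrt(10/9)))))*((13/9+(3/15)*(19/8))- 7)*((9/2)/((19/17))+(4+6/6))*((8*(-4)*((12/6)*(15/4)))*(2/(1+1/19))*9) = -1702799*sqrt(10)/34710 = -155.13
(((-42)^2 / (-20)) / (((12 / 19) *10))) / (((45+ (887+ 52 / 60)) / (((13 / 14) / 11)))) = -2223 / 1759120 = -0.00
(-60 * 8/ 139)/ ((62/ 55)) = -13200/ 4309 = -3.06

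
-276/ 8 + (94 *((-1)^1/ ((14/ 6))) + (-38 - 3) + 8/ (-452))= -183201/ 1582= -115.80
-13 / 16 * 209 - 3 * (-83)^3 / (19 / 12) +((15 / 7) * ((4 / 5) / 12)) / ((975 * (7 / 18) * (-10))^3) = 3392664690589712882417 / 3132029468750000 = 1083216.08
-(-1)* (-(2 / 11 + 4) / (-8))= 23 / 44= 0.52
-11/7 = -1.57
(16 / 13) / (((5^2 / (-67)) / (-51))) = 168.22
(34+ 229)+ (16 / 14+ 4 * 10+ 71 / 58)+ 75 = 154429 / 406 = 380.37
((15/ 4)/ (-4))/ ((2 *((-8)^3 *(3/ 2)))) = 0.00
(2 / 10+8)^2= 67.24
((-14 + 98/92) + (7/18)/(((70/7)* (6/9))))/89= -35539/245640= -0.14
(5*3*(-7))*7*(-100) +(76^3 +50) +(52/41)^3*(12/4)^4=35335193694/68921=512691.25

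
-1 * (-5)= 5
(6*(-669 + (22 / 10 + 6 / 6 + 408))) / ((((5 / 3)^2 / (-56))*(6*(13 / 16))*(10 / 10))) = 10394496 / 1625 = 6396.61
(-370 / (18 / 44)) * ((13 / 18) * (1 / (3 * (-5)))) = 10582 / 243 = 43.55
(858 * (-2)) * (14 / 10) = -12012 / 5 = -2402.40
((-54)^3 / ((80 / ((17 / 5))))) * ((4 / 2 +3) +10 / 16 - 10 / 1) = 2342277 / 80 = 29278.46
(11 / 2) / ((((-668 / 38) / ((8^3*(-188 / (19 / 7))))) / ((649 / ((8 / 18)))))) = 2705738112 / 167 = 16202024.62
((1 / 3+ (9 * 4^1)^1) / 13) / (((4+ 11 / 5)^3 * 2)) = 13625 / 2323698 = 0.01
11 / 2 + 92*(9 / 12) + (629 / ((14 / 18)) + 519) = 19631 / 14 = 1402.21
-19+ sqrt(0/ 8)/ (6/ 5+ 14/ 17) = -19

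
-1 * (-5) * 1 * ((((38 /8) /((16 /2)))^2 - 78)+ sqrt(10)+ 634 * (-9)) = -29612275 /1024+ 5 * sqrt(10) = -28902.43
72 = 72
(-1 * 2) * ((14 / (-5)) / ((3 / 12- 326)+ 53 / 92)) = -644 / 37395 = -0.02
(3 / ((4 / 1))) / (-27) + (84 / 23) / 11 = 2771 / 9108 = 0.30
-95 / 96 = -0.99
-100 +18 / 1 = -82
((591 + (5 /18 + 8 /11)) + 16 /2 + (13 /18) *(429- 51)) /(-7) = -124.72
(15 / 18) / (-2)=-5 / 12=-0.42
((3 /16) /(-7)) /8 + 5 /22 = 2207 /9856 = 0.22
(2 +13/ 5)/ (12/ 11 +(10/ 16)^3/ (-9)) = 1165824/ 269605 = 4.32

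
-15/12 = -5/4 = -1.25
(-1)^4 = 1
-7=-7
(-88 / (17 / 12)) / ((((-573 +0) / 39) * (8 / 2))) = 3432 / 3247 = 1.06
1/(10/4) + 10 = 52/5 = 10.40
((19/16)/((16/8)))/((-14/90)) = -855/224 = -3.82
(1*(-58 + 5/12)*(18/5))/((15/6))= -82.92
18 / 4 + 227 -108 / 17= 7655 / 34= 225.15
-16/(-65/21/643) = 216048/65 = 3323.82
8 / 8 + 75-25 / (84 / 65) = 4759 / 84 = 56.65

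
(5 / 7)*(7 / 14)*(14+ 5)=95 / 14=6.79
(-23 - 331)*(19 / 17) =-6726 / 17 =-395.65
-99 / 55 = -9 / 5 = -1.80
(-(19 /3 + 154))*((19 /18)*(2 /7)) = -9139 /189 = -48.35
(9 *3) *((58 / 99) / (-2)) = -87 / 11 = -7.91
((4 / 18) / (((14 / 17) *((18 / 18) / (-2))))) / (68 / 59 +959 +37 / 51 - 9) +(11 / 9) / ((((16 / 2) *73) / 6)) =70195231 / 5854426844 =0.01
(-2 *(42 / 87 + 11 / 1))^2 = 443556 / 841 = 527.41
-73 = -73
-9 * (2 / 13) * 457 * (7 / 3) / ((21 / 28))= -25592 / 13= -1968.62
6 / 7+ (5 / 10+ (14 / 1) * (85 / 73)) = 18047 / 1022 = 17.66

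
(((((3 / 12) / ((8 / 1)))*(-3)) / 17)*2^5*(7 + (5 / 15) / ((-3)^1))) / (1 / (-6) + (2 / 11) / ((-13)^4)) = 38957204 / 5340703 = 7.29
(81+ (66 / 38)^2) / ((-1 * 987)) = -10110 / 118769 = -0.09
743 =743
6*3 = 18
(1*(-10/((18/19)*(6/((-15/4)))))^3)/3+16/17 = 96.65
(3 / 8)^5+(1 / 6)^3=10657 / 884736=0.01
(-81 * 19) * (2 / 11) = -3078 / 11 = -279.82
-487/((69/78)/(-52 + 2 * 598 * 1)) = -14485328/23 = -629796.87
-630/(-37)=630/37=17.03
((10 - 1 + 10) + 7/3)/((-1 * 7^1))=-64/21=-3.05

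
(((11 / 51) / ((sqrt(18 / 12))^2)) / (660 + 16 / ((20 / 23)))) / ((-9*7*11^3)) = -5 / 1978077024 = -0.00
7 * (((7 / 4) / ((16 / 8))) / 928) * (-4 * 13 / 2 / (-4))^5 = 18193357 / 237568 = 76.58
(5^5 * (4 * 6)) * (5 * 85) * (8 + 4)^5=7931520000000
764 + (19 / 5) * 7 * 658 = 91334 / 5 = 18266.80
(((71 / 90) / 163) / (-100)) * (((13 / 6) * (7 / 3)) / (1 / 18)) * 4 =-0.02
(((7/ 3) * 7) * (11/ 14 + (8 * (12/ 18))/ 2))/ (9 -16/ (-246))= 8323/ 1338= 6.22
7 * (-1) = -7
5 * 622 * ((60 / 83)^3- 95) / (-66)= 84131354575 / 18868971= 4458.71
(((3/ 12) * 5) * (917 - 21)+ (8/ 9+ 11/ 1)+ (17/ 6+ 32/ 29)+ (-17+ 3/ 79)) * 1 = 46139699/ 41238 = 1118.86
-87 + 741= 654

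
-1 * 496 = -496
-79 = -79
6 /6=1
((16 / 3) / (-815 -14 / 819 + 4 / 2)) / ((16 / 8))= -312 / 95123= -0.00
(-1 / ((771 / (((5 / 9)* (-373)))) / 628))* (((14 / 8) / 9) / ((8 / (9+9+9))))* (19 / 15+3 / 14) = 18212471 / 111024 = 164.04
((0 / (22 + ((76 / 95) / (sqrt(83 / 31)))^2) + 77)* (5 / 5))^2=5929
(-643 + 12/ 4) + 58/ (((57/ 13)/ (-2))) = -37988/ 57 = -666.46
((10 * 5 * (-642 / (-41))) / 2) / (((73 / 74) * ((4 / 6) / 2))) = 3563100 / 2993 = 1190.48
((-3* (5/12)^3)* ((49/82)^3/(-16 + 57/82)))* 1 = 0.00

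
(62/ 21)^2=3844/ 441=8.72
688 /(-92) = -172 /23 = -7.48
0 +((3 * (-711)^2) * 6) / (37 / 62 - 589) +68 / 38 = -10717826930 / 693139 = -15462.74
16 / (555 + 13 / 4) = 64 / 2233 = 0.03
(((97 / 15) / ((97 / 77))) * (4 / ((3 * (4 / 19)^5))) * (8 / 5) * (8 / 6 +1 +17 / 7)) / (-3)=-27237089 / 648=-42032.54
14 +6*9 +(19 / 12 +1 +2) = 871 / 12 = 72.58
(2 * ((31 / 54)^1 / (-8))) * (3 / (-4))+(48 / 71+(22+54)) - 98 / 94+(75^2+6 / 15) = 27395579507 / 4805280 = 5701.14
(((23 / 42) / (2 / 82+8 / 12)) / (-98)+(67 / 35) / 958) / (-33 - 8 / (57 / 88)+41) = 3876855 / 2770704608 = 0.00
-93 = -93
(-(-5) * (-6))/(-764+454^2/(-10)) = 25/17813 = 0.00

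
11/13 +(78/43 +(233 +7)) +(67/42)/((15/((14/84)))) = 512783113/2113020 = 242.68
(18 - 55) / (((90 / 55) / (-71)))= 28897 / 18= 1605.39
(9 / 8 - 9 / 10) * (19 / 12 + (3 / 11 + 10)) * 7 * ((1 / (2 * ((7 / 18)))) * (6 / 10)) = 14.41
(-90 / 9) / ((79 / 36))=-360 / 79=-4.56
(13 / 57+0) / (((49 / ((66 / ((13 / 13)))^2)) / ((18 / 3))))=113256 / 931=121.65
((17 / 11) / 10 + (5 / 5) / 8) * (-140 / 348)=-287 / 2552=-0.11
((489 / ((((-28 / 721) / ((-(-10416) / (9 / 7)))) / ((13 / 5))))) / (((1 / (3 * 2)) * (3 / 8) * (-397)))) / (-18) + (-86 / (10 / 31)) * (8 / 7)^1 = -594149.42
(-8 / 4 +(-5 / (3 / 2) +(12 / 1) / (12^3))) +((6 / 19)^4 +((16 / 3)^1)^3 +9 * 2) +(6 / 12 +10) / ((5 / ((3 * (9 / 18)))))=47160626099 / 281493360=167.54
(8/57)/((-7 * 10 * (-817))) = 4/1629915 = 0.00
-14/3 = -4.67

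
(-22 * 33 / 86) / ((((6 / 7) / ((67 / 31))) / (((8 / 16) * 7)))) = -397243 / 5332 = -74.50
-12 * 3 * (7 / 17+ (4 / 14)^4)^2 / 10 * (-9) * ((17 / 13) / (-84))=-0.09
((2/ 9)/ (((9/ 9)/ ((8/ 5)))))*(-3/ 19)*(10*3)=-32/ 19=-1.68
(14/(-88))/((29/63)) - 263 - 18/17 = -5735461/21692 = -264.40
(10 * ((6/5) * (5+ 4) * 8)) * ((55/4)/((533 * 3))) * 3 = 11880/533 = 22.29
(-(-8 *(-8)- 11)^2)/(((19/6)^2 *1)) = -101124/361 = -280.12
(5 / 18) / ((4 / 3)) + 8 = 197 / 24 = 8.21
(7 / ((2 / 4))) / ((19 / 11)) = 154 / 19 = 8.11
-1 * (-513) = 513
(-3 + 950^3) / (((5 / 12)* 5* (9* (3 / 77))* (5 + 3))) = 66017874769 / 450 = 146706388.38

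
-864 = -864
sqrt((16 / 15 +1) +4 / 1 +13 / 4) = sqrt(8385) / 30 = 3.05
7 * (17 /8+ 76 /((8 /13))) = 7035 /8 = 879.38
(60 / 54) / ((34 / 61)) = 305 / 153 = 1.99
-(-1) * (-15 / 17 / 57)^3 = -125 / 33698267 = -0.00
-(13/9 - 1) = -4/9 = -0.44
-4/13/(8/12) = -0.46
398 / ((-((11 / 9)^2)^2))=-2611278 / 14641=-178.35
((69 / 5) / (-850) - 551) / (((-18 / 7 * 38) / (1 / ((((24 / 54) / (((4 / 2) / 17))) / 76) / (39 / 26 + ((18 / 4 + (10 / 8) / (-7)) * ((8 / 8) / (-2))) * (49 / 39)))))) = -6212845807 / 45084000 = -137.81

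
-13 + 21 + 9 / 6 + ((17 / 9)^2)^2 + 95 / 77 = 23707567 / 1010394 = 23.46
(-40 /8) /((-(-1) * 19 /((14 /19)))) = -70 /361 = -0.19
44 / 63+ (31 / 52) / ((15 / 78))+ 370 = 235493 / 630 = 373.80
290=290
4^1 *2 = 8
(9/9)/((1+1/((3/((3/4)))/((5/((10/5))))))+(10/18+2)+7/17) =1224/5621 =0.22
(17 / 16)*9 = 153 / 16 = 9.56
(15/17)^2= 225/289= 0.78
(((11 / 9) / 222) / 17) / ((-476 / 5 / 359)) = -19745 / 16167816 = -0.00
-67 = -67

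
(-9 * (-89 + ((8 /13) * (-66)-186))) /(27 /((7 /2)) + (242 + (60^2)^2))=258489 /1179382724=0.00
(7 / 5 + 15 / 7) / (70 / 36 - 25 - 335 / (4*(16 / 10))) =-35712 / 760025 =-0.05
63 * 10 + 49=679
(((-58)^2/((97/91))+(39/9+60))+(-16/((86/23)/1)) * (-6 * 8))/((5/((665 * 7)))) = 39907418341/12513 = 3189276.62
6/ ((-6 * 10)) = -1/ 10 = -0.10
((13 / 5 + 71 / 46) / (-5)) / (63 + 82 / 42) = -20013 / 1568600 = -0.01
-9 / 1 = -9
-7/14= -1/2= -0.50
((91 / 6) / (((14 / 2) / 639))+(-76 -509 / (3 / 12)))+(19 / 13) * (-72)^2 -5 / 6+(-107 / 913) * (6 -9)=243859298 / 35607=6848.63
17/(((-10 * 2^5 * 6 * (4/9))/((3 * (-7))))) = 1071/2560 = 0.42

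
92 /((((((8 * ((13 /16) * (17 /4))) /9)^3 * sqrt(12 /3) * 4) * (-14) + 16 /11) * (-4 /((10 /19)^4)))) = 59019840000 /108264698419729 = 0.00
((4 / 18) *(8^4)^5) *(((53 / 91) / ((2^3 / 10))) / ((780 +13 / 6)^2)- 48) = -73942172785649748036496130048 / 6012619977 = -12297829077590104949.43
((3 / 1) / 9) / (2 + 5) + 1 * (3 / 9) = 8 / 21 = 0.38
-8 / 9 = -0.89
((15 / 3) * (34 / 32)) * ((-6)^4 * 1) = 6885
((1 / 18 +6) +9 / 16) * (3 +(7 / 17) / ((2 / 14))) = 23825 / 612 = 38.93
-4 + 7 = 3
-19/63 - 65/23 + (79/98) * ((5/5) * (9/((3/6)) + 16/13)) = 1631713/131859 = 12.37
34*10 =340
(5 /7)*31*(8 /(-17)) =-1240 /119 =-10.42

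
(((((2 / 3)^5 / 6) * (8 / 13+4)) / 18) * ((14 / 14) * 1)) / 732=40 / 5202873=0.00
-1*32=-32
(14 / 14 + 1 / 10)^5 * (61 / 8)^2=599270771 / 6400000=93.64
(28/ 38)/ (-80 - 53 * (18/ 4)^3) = -16/ 106609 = -0.00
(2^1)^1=2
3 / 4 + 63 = 255 / 4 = 63.75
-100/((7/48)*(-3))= 1600/7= 228.57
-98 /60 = -49 /30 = -1.63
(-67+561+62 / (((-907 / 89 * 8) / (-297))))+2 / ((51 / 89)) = 133840189 / 185028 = 723.35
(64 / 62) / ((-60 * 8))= -1 / 465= -0.00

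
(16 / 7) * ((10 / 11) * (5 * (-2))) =-1600 / 77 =-20.78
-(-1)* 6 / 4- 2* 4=-6.50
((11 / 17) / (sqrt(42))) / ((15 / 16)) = 88 * sqrt(42) / 5355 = 0.11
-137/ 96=-1.43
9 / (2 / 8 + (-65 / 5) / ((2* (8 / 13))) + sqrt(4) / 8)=-144 / 161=-0.89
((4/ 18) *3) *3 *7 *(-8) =-112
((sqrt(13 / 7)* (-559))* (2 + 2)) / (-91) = 172* sqrt(91) / 49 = 33.49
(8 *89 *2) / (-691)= -1424 / 691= -2.06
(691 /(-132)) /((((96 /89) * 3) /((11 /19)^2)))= -676489 /1247616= -0.54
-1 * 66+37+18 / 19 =-533 / 19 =-28.05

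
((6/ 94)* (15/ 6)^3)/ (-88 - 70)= -375/ 59408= -0.01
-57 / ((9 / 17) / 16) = -5168 / 3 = -1722.67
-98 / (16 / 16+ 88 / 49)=-35.05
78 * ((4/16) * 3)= 117/2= 58.50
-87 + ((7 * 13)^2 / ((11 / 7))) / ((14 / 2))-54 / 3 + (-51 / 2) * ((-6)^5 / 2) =1097710 / 11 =99791.82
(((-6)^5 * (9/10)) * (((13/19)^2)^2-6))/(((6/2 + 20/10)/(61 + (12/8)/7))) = 2259201810456/4561235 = 495304.85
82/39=2.10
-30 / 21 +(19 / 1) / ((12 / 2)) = 73 / 42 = 1.74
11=11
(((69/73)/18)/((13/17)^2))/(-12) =-6647/888264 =-0.01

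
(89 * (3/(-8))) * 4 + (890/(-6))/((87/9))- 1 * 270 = -24293/58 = -418.84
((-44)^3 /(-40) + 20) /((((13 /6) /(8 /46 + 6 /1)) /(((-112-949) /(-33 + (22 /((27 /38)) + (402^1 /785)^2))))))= 32330744816311440 /8829191033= 3661801.48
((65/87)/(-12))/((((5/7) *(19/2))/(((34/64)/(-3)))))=1547/952128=0.00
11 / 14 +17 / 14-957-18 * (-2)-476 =-1395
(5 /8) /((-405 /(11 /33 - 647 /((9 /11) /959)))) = 853150 /729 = 1170.30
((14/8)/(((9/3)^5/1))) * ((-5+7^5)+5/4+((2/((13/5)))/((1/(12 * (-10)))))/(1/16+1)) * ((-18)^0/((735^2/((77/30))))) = 3317347/5799924000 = 0.00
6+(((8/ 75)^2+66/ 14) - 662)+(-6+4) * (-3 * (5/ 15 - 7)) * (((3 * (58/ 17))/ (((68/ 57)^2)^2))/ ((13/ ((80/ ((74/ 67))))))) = -95596611357040193/ 53782408338750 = -1777.47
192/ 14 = 96/ 7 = 13.71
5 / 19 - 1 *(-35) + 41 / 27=18869 / 513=36.78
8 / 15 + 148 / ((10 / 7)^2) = 5479 / 75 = 73.05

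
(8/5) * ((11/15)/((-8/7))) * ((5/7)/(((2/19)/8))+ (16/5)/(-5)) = -103268/1875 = -55.08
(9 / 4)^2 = 81 / 16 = 5.06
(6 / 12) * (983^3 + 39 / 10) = 9498620909 / 20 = 474931045.45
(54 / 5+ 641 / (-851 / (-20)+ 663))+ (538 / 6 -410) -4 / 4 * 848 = -244816993 / 211665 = -1156.62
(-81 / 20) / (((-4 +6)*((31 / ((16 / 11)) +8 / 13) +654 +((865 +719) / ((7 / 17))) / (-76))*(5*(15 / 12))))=-1120392 / 2162326625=-0.00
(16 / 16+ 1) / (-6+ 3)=-0.67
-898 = -898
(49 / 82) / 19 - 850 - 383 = -1232.97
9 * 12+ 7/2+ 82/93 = 20903/186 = 112.38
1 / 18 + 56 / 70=77 / 90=0.86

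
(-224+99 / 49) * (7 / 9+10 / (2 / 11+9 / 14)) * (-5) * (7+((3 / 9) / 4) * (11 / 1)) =1555139075 / 13716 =113381.38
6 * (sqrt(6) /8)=3 * sqrt(6) /4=1.84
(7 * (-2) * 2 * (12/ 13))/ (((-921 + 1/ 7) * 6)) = 196/ 41899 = 0.00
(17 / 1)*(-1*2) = -34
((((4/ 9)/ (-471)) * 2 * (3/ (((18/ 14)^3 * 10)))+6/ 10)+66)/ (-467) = -343014269/ 2405229795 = -0.14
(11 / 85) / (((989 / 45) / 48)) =4752 / 16813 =0.28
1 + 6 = 7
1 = 1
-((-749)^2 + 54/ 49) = -27489103/ 49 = -561002.10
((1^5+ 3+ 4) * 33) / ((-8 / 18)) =-594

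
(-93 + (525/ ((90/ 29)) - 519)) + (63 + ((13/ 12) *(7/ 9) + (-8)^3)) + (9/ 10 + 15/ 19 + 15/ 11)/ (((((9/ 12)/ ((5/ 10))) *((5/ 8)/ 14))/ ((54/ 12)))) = -685.82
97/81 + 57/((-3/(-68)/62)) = 6488521/81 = 80105.20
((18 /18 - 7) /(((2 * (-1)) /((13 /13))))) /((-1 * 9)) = -0.33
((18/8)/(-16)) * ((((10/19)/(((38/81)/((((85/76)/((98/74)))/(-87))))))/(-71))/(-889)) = 3821175/157490715402496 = 0.00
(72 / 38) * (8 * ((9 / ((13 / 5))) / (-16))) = -810 / 247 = -3.28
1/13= 0.08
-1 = -1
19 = 19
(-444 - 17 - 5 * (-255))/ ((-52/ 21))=-8547/ 26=-328.73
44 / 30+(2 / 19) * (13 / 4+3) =2.12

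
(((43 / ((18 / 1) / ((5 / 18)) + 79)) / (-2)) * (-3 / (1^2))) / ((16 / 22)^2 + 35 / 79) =0.46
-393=-393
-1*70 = -70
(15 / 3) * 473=2365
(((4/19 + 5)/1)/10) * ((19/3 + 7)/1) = 132/19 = 6.95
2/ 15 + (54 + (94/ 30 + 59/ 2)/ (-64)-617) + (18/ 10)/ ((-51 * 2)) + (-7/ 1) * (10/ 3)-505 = -35633987/ 32640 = -1091.73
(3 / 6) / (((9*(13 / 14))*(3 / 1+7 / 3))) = 7 / 624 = 0.01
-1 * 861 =-861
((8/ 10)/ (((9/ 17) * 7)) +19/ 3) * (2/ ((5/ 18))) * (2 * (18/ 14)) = 148536/ 1225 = 121.25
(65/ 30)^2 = 169/ 36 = 4.69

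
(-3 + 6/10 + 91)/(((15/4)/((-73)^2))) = 125906.51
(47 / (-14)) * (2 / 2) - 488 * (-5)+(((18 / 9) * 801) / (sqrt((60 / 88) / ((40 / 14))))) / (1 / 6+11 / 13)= 34113 / 14+83304 * sqrt(462) / 553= 5674.53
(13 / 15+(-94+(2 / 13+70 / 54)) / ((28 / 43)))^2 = 48187018405969 / 2414739600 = 19955.37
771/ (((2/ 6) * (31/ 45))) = 104085/ 31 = 3357.58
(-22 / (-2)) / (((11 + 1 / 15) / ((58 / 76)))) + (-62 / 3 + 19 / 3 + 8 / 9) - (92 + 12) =-6624491 / 56772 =-116.69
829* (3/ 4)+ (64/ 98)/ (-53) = 6458611/ 10388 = 621.74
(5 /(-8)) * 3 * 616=-1155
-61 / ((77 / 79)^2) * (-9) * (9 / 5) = 30836781 / 29645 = 1040.20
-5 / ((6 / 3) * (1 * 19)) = -5 / 38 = -0.13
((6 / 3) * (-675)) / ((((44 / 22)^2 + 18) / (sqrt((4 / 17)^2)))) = -2700 / 187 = -14.44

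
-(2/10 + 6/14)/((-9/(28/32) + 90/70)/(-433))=-9526/315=-30.24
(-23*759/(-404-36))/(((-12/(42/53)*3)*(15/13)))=-48139/63600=-0.76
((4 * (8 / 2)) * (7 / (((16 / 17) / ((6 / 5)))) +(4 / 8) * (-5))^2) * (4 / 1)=2641.96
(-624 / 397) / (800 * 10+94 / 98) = -30576 / 155642659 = -0.00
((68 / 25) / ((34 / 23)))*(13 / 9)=598 / 225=2.66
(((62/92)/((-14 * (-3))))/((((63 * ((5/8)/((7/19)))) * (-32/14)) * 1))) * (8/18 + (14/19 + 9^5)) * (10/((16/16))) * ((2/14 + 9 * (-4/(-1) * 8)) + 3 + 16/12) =-961299808781/84740418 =-11344.05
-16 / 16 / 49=-1 / 49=-0.02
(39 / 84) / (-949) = -1 / 2044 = -0.00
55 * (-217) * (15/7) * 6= -153450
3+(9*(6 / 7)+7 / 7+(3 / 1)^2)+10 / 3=505 / 21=24.05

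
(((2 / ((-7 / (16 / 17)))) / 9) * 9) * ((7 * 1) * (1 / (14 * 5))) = -16 / 595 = -0.03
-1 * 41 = -41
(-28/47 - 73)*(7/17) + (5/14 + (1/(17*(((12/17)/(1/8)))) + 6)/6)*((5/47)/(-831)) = -81128349811/2677123008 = -30.30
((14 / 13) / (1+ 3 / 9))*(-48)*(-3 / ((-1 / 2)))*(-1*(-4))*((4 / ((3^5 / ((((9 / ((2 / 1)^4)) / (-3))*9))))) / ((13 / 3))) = 1008 / 169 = 5.96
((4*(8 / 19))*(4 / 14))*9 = 576 / 133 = 4.33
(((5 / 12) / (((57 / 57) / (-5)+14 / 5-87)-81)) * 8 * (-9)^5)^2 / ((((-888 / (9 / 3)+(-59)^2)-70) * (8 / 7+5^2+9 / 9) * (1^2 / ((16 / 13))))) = 309936391200 / 15034811207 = 20.61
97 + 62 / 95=9277 / 95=97.65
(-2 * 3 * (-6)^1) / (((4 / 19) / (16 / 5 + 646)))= 555066 / 5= 111013.20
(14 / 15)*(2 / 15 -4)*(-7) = 5684 / 225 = 25.26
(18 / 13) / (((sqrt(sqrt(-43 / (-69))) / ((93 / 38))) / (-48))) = -40176 * 43^(3 / 4) * 69^(1 / 4) / 10621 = -183.07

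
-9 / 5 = -1.80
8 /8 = 1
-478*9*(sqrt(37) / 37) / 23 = -30.75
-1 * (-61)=61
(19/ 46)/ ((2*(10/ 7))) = 133/ 920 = 0.14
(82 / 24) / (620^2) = 41 / 4612800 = 0.00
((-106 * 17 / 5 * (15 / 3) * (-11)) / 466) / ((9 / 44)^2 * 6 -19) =-9593848 / 4228717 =-2.27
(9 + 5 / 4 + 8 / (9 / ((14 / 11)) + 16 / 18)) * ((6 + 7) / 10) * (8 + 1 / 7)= 119.14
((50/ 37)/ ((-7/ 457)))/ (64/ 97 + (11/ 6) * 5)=-13298700/ 1481221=-8.98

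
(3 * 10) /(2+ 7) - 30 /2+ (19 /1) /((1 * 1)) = 7.33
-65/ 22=-2.95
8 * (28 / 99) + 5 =719 / 99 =7.26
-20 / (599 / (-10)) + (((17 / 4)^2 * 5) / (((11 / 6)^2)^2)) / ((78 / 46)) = 575576255 / 114009467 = 5.05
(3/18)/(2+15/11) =11/222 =0.05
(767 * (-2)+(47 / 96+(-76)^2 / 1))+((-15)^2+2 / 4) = 428927 / 96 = 4467.99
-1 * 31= -31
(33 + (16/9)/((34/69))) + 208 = 12475/51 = 244.61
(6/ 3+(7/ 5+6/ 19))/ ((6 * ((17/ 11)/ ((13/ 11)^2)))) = 59657/ 106590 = 0.56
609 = 609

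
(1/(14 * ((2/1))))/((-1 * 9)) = -1/252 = -0.00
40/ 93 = 0.43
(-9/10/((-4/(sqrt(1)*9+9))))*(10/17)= 81/34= 2.38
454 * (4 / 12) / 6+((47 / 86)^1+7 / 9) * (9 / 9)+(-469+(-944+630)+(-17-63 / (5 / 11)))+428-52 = -230503 / 430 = -536.05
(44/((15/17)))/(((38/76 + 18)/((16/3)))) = 23936/1665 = 14.38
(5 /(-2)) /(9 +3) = -5 /24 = -0.21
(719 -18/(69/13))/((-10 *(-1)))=16459/230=71.56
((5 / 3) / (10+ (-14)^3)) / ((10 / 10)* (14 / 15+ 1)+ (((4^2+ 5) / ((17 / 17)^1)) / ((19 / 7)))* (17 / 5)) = -475 / 22003232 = -0.00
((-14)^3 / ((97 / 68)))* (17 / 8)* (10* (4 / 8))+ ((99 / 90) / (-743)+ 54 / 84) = -51554334837 / 2522485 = -20437.92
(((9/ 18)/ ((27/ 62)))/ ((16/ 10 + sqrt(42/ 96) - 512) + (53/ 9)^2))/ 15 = -0.00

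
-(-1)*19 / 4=19 / 4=4.75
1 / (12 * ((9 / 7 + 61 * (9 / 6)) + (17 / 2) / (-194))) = 679 / 755661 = 0.00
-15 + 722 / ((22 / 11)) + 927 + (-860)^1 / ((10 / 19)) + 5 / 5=-360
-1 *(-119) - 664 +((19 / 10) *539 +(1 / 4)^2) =38333 / 80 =479.16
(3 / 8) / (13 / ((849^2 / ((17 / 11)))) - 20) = -23786433 / 1268607992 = -0.02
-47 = -47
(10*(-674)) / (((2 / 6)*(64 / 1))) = -5055 / 16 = -315.94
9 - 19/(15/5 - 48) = 424/45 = 9.42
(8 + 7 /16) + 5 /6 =445 /48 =9.27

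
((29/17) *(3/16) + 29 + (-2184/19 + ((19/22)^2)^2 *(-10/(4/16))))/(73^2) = -8162726563/403217122352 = -0.02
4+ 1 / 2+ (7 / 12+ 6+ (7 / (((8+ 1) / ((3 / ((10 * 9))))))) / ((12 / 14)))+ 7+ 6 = 9766 / 405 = 24.11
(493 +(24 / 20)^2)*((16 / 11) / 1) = 197776 / 275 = 719.19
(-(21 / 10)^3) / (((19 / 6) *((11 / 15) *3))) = -27783 / 20900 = -1.33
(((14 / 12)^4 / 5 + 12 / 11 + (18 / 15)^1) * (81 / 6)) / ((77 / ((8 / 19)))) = 27101 / 137940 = 0.20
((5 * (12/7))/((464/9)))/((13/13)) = 135/812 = 0.17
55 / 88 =5 / 8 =0.62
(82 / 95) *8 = 656 / 95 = 6.91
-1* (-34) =34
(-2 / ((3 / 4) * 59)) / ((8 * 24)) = -1 / 4248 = -0.00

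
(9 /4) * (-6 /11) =-27 /22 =-1.23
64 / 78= 32 / 39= 0.82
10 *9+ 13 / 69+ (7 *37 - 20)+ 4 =22990 / 69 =333.19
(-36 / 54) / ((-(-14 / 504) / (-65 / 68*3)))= 1170 / 17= 68.82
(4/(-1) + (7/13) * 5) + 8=6.69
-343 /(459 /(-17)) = 343 /27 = 12.70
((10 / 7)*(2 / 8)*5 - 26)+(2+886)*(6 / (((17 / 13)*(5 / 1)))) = 940881 / 1190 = 790.66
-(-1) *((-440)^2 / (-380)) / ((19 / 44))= -1179.83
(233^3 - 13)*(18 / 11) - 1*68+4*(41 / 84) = 4781429215 / 231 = 20698827.77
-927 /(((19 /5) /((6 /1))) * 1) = -27810 /19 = -1463.68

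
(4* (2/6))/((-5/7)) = -28/15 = -1.87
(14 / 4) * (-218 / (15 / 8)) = -6104 / 15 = -406.93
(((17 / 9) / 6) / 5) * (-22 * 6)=-374 / 45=-8.31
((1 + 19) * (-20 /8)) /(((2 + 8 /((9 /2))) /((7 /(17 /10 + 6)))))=-2250 /187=-12.03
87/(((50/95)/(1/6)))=551/20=27.55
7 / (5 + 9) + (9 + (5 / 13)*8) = 327 / 26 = 12.58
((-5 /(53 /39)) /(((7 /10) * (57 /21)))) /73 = -0.03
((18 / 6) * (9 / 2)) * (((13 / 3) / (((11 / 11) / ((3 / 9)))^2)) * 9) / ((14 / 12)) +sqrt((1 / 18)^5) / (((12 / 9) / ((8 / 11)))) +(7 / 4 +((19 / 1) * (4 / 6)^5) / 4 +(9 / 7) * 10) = sqrt(2) / 3564 +63545 / 972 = 65.38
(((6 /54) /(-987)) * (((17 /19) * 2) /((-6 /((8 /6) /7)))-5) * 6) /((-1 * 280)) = -6053 /496204380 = -0.00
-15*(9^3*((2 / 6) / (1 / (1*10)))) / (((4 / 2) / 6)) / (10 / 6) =-65610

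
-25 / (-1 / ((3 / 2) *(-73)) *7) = -5475 / 14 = -391.07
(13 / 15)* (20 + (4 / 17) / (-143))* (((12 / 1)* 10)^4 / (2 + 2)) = 168016896000 / 187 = 898486074.87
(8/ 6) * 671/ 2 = 447.33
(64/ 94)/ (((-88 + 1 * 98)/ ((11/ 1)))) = 176/ 235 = 0.75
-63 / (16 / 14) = -55.12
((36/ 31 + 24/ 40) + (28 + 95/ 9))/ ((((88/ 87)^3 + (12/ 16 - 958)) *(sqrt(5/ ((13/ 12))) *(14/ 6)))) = -8230116828 *sqrt(195)/ 13663850387075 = -0.01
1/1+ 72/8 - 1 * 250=-240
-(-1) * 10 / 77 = 10 / 77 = 0.13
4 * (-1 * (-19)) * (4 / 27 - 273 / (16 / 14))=-979735 / 54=-18143.24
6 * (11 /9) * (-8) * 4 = -704 /3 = -234.67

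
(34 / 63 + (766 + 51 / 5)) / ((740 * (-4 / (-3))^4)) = 2202057 / 6630400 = 0.33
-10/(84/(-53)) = 265/42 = 6.31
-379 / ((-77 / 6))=2274 / 77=29.53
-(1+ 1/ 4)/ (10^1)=-1/ 8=-0.12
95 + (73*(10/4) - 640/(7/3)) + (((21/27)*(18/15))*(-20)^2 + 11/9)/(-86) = -3091/2709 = -1.14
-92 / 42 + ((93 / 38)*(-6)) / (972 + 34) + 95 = 92.79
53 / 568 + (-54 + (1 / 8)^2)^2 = 847555911 / 290816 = 2914.41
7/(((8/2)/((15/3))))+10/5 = 43/4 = 10.75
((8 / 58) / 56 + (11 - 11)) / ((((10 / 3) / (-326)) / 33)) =-7.95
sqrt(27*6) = 12.73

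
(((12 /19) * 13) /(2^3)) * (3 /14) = 117 /532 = 0.22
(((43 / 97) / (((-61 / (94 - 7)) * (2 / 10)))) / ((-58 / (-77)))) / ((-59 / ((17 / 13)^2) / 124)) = 15.08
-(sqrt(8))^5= -181.02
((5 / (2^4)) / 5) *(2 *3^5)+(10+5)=45.38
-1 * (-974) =974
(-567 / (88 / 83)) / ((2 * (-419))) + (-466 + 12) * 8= -267791147 / 73744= -3631.36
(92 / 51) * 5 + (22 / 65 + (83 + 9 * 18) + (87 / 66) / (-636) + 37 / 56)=13799989603 / 54114060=255.02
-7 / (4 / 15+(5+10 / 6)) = -105 / 104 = -1.01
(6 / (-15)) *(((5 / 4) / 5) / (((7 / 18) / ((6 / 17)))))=-54 / 595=-0.09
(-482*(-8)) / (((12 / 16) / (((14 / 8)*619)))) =5569349.33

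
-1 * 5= -5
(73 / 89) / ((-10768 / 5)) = -365 / 958352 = -0.00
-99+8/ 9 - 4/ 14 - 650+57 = -43558/ 63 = -691.40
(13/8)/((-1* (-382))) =13/3056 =0.00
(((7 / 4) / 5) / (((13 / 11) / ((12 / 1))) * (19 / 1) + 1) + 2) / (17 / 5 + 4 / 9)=36189 / 65567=0.55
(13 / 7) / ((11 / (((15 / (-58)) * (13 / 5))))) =-507 / 4466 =-0.11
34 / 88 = 17 / 44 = 0.39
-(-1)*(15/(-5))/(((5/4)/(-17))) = 204/5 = 40.80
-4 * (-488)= 1952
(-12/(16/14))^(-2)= 4/441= 0.01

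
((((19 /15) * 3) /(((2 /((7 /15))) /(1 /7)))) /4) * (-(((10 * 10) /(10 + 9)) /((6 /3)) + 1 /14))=-719 /8400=-0.09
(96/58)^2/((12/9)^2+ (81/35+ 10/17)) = 12337920/21077983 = 0.59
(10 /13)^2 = 100 /169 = 0.59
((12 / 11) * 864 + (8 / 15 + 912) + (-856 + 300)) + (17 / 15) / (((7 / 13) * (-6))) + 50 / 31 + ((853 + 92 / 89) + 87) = 8570958215 / 3823974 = 2241.37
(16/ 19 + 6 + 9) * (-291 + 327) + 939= 28677/ 19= 1509.32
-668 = -668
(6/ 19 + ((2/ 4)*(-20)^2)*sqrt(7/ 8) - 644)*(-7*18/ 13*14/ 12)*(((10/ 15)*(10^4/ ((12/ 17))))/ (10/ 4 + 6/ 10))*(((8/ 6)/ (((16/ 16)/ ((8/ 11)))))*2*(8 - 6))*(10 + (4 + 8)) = 1342284571.35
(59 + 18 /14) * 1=422 /7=60.29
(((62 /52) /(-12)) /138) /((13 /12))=-31 /46644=-0.00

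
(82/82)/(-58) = -1/58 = -0.02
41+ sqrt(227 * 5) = sqrt(1135)+ 41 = 74.69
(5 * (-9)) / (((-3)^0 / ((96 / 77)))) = -4320 / 77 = -56.10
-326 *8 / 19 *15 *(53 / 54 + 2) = -1049720 / 171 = -6138.71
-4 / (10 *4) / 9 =-1 / 90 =-0.01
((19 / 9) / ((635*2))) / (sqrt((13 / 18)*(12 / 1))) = 19*sqrt(78) / 297180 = 0.00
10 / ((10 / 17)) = 17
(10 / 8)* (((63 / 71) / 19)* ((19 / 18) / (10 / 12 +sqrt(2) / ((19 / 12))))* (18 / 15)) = -113715 / 190706 +43092* sqrt(2) / 95353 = 0.04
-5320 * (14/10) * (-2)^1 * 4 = 59584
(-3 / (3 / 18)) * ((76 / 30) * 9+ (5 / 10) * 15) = -2727 / 5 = -545.40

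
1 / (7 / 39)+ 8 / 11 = 485 / 77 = 6.30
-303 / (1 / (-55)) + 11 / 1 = 16676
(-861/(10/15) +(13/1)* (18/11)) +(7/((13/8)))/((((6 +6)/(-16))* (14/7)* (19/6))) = -6907343/5434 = -1271.13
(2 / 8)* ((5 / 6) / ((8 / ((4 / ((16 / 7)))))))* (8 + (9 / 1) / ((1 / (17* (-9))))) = -47915 / 768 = -62.39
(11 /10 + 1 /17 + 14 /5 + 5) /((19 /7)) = 10661 /3230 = 3.30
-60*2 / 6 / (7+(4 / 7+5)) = -35 / 22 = -1.59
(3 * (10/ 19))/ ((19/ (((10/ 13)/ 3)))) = 100/ 4693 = 0.02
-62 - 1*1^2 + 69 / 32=-1947 / 32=-60.84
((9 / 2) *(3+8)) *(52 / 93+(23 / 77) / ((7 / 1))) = 90501 / 3038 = 29.79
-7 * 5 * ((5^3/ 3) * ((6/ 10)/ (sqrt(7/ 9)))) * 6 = -2250 * sqrt(7) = -5952.94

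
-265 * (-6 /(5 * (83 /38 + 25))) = 12084 /1033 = 11.70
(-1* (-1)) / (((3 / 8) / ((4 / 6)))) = 16 / 9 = 1.78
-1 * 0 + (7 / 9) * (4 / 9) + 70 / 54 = 133 / 81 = 1.64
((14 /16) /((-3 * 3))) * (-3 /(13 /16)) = 14 /39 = 0.36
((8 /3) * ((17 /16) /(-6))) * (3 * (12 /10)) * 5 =-17 /2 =-8.50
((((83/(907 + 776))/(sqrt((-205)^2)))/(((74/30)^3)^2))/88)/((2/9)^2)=0.00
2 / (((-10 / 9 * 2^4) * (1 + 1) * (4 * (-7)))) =9 / 4480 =0.00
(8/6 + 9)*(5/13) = 155/39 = 3.97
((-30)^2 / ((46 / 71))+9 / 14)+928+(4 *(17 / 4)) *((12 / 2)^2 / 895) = 668156149 / 288190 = 2318.46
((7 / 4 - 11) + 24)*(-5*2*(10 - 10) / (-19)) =0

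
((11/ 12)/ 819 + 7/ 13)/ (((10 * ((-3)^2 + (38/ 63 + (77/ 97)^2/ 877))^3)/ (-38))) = -74896971643975952989080840627/ 32356842655023588366512696442880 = -0.00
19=19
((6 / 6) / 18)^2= 1 / 324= 0.00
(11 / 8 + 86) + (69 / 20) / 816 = 475343 / 5440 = 87.38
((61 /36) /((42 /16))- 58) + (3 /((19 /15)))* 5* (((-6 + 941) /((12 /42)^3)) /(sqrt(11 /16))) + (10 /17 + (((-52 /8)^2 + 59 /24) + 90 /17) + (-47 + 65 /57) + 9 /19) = -25468699 /488376 + 6559875* sqrt(11) /38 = 572491.11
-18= -18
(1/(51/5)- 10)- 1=-556/51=-10.90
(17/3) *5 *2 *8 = 1360/3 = 453.33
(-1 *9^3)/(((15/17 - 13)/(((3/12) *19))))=235467/824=285.76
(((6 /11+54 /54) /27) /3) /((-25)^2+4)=1 /32967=0.00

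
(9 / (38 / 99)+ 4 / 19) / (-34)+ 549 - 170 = 488769 / 1292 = 378.30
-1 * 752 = -752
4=4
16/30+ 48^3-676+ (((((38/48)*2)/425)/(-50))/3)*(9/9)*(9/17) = 476488171943/4335000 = 109916.53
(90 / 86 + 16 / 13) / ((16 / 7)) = 8911 / 8944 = 1.00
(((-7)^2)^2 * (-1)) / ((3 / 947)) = -2273747 / 3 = -757915.67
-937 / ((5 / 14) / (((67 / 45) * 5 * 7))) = -6152342 / 45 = -136718.71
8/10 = 4/5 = 0.80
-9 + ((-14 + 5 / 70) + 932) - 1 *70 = 11747 / 14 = 839.07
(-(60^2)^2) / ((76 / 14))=-45360000 / 19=-2387368.42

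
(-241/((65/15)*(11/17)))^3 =-1856785158171/2924207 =-634970.49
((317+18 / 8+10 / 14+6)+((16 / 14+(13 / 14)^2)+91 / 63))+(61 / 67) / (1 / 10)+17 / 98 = 1429618 / 4221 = 338.69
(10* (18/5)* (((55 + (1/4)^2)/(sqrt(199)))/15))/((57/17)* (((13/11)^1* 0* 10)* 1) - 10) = -2643* sqrt(199)/39800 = -0.94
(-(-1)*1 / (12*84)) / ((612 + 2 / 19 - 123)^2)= 361 / 87050727792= 0.00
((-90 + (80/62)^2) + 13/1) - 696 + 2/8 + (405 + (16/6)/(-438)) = -924566143/2525508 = -366.09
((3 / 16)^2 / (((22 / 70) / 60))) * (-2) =-4725 / 352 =-13.42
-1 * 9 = -9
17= 17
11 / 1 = 11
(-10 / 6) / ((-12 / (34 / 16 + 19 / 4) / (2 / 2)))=275 / 288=0.95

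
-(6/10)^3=-0.22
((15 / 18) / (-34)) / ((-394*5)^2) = -1 / 158340720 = -0.00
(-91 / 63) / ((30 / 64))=-416 / 135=-3.08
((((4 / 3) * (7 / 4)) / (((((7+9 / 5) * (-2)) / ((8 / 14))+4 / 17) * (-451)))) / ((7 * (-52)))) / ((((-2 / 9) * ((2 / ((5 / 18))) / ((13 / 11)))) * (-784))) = -425 / 970053460992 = -0.00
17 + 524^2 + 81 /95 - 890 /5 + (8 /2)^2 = 26071026 /95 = 274431.85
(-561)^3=-176558481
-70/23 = -3.04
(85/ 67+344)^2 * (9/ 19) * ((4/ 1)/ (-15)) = -6421628268/ 426455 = -15058.16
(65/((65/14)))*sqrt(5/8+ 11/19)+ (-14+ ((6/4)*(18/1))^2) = 730.36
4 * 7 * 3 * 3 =252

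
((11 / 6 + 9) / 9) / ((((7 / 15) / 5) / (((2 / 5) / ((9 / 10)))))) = 3250 / 567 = 5.73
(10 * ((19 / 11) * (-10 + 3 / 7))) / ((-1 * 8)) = 6365 / 308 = 20.67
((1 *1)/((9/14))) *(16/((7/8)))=256/9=28.44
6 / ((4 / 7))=21 / 2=10.50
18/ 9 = 2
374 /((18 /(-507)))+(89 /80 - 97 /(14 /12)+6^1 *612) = -11666531 /1680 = -6944.36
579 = 579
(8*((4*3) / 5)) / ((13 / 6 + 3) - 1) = 576 / 125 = 4.61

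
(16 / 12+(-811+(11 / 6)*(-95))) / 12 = -5903 / 72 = -81.99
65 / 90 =13 / 18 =0.72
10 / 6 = 5 / 3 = 1.67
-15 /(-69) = 5 /23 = 0.22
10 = 10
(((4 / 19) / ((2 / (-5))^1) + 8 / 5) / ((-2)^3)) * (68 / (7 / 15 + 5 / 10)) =-5202 / 551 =-9.44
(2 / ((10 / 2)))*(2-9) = -14 / 5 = -2.80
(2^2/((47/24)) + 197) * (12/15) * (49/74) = 183358/1739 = 105.44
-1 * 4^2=-16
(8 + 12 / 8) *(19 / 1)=361 / 2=180.50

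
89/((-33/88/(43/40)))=-3827/15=-255.13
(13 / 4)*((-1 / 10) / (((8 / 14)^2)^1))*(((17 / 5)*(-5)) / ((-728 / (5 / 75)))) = -0.00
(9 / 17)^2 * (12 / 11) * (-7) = -6804 / 3179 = -2.14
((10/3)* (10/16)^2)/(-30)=-25/576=-0.04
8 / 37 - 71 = -2619 / 37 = -70.78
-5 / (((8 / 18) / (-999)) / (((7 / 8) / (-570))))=-20979 / 1216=-17.25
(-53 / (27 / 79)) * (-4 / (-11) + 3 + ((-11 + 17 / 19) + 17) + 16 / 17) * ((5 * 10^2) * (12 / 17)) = -111072736000 / 181203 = -612974.05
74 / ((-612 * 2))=-37 / 612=-0.06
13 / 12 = 1.08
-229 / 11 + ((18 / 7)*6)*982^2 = 1145615309 / 77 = 14878120.90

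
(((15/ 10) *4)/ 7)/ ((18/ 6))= 2/ 7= 0.29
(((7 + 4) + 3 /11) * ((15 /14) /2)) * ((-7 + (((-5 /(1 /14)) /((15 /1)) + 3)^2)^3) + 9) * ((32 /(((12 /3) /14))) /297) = 3851440 /72171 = 53.37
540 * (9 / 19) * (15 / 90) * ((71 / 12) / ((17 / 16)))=76680 / 323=237.40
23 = 23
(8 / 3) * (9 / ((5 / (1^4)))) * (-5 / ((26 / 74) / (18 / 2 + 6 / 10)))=-42624 / 65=-655.75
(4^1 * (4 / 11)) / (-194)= -0.01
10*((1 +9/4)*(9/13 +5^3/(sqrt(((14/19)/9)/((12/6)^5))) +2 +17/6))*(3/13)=2155/52 +11250*sqrt(133)/7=18575.92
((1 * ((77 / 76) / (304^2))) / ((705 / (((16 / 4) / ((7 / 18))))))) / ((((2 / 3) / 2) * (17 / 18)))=891 / 1753709120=0.00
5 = 5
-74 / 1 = -74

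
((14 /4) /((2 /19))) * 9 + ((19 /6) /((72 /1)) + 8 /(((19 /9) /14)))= 2892061 /8208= 352.35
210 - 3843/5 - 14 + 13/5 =-570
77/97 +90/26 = 5366/1261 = 4.26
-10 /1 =-10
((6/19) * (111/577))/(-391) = -666/4286533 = -0.00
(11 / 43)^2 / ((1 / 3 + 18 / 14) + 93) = 2541 / 3673963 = 0.00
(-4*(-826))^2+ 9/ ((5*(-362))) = 19758712951/ 1810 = 10916416.00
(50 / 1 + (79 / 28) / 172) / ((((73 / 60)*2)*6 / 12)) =3613185 / 87892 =41.11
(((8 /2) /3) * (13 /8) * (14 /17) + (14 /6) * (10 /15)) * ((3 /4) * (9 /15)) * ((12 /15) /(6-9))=-511 /1275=-0.40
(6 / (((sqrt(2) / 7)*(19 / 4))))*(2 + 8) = 840*sqrt(2) / 19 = 62.52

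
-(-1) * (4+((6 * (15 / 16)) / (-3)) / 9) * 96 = 364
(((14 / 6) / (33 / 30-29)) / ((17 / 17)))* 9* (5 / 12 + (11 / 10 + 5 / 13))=-10381 / 7254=-1.43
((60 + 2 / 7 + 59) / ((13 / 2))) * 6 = 10020 / 91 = 110.11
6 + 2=8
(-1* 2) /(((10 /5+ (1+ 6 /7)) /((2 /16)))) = -7 /108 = -0.06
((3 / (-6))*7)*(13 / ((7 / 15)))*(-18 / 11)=159.55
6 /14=3 /7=0.43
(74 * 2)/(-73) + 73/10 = 3849/730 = 5.27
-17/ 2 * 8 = -68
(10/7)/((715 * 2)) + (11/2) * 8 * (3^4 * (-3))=-10702691/1001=-10692.00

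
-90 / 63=-1.43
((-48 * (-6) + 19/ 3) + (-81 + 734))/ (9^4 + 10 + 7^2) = 1421/ 9930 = 0.14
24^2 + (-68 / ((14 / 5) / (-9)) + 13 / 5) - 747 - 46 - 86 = -2864 / 35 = -81.83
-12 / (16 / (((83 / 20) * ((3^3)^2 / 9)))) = -20169 / 80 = -252.11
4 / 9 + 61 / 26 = 653 / 234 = 2.79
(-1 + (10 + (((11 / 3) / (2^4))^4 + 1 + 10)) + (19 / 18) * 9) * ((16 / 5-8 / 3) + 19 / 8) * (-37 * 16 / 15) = -2022342545569 / 597196800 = -3386.39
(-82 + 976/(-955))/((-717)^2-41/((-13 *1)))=-515359/3191227045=-0.00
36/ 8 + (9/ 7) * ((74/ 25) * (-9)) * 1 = -10413/ 350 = -29.75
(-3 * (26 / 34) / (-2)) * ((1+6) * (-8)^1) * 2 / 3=-728 / 17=-42.82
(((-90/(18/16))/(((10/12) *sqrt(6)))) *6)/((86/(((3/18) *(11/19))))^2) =-242 *sqrt(6)/2002467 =-0.00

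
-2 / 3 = -0.67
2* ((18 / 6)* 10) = 60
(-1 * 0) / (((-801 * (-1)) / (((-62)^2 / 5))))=0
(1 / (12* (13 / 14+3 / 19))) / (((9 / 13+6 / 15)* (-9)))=-8645 / 1108026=-0.01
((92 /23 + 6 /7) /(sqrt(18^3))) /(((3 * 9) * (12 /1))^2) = 0.00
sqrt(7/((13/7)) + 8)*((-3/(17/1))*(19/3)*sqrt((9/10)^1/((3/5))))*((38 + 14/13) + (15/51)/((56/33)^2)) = -1547737017*sqrt(1326)/306330752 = -183.98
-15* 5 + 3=-72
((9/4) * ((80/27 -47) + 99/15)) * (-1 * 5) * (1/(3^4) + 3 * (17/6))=3484733/972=3585.12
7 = 7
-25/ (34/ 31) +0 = -775/ 34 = -22.79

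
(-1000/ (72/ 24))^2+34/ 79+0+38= 79027324/ 711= 111149.54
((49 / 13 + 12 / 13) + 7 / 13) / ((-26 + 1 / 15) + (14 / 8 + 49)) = 4080 / 19357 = 0.21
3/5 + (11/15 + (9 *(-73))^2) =1294951/3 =431650.33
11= 11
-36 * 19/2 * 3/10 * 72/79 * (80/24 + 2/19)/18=-7056/395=-17.86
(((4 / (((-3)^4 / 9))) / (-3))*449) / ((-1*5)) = 1796 / 135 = 13.30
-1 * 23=-23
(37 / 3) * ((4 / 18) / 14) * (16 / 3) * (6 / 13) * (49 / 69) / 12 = 2072 / 72657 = 0.03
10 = 10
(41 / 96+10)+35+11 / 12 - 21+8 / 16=827 / 32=25.84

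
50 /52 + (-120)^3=-44927975 /26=-1727999.04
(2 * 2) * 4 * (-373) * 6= -35808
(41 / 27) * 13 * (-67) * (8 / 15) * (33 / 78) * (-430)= 10394648 / 81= 128328.99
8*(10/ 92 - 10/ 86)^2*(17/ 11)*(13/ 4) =49725/ 21518662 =0.00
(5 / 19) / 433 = 5 / 8227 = 0.00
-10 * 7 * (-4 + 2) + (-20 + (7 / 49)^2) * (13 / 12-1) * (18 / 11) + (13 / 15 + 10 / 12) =34049 / 245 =138.98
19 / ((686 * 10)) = 19 / 6860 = 0.00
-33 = -33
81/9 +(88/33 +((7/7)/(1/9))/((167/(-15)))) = 5440/501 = 10.86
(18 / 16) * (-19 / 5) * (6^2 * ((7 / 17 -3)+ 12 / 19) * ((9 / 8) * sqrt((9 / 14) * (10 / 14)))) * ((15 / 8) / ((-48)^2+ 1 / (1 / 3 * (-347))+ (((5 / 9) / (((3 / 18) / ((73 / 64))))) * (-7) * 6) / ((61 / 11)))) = 10971258273 * sqrt(10) / 183389692150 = 0.19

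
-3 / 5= -0.60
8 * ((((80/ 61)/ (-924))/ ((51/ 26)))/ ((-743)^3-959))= 2080/ 147383698957803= 0.00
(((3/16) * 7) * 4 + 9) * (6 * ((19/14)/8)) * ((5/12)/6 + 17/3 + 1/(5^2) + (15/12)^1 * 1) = 4565567/44800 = 101.91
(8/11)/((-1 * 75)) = -8/825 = -0.01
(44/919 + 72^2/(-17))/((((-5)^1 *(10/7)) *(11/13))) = 50.45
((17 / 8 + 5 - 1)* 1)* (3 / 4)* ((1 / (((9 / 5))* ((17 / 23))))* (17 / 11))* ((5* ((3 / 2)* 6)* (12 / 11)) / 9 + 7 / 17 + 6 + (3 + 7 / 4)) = 23345805 / 263296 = 88.67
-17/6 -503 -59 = -564.83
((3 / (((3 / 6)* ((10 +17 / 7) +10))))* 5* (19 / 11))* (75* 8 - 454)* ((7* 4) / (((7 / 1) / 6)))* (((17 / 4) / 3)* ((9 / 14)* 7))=89128620 / 1727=51608.93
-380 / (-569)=380 / 569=0.67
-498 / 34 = -249 / 17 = -14.65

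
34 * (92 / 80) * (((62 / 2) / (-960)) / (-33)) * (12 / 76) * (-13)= -157573 / 2006400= -0.08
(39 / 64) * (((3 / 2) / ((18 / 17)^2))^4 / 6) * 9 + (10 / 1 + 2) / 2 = 276436939405 / 30958682112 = 8.93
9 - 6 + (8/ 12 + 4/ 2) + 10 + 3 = 56/ 3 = 18.67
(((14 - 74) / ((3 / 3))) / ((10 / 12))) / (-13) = 5.54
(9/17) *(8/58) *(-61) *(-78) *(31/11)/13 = 408456/5423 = 75.32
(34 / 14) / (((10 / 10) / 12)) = 204 / 7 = 29.14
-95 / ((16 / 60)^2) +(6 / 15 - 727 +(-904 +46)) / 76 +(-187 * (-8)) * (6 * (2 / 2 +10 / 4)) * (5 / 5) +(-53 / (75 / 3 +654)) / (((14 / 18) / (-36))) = 11431088721 / 380240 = 30062.83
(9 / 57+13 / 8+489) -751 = -39553 / 152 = -260.22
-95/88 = -1.08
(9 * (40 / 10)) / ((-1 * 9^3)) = -4 / 81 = -0.05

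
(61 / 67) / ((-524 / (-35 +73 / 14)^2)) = -10607229 / 6881168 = -1.54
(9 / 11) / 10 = 9 / 110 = 0.08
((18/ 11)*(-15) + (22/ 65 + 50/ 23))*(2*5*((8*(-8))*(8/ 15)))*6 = 742060032/ 16445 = 45123.75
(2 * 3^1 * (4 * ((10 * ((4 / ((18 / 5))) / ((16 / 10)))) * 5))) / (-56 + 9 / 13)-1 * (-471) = 983447 / 2157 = 455.93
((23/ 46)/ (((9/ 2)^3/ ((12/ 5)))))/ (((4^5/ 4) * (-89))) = -1/ 1730160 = -0.00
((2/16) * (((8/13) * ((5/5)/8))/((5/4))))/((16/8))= 1/260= 0.00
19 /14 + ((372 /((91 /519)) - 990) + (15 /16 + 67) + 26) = 1226.92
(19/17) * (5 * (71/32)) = 6745/544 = 12.40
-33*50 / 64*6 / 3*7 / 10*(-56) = 8085 / 4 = 2021.25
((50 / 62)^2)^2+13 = 12396398 / 923521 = 13.42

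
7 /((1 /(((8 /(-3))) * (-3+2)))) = 18.67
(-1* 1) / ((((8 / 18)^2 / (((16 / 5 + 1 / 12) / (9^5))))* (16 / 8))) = -197 / 1399680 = -0.00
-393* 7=-2751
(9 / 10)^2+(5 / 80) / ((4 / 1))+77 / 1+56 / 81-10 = 8879801 / 129600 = 68.52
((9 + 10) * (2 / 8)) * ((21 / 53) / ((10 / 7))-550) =-5535707 / 2120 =-2611.18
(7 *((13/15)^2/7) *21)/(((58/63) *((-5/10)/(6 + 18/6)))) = -223587/725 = -308.40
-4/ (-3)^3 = 4/ 27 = 0.15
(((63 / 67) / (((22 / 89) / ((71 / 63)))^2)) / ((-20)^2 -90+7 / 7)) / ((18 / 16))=79859522 / 1429564059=0.06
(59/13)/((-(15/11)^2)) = -7139/2925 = -2.44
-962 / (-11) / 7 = 962 / 77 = 12.49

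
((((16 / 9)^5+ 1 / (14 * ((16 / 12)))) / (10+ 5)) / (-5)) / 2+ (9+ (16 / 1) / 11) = 56393462567 / 5456127600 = 10.34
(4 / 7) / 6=2 / 21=0.10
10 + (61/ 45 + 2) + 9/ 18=1247/ 90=13.86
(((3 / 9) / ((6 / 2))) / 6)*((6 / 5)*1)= 1 / 45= 0.02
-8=-8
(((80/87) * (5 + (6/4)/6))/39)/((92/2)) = 70/26013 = 0.00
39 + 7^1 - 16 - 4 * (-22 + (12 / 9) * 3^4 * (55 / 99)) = -122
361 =361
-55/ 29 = -1.90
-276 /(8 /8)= -276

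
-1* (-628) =628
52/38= 1.37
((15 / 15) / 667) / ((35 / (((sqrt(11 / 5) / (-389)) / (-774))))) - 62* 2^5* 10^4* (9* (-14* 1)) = sqrt(55) / 35144263350 + 2499840000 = 2499840000.00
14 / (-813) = -14 / 813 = -0.02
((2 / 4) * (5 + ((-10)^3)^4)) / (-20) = -200000000001 / 8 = -25000000000.12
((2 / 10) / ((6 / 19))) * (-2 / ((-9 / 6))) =38 / 45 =0.84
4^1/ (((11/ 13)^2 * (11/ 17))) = 11492/ 1331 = 8.63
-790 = -790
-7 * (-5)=35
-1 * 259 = -259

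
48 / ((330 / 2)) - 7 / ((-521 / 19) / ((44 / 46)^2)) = 7950204 / 15158495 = 0.52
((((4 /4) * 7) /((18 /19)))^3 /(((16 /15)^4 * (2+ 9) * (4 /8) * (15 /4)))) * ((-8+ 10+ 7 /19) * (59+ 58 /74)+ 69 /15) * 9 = 1590720029675 /80019456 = 19879.17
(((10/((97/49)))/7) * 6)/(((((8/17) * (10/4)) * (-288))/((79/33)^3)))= -58671641/334645344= -0.18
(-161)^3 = -4173281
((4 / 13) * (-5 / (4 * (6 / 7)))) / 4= -35 / 312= -0.11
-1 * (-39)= 39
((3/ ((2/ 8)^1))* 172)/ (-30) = -344/ 5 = -68.80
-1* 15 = -15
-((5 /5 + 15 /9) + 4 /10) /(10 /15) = -23 /5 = -4.60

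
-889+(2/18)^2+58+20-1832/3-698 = -171692/81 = -2119.65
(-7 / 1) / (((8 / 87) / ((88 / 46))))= -145.63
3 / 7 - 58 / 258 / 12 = 4441 / 10836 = 0.41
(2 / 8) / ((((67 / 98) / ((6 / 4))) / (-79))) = -11613 / 268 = -43.33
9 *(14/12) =21/2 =10.50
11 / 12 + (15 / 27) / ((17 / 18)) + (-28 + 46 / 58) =-152053 / 5916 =-25.70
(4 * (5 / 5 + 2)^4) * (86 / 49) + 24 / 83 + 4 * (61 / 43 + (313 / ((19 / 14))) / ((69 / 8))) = 156264289796 / 229268991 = 681.58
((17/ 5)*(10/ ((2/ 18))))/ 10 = 153/ 5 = 30.60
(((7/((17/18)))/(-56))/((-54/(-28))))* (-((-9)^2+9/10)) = 1911/340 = 5.62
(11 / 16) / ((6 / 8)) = 11 / 12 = 0.92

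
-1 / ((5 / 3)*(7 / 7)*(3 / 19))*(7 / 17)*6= -9.39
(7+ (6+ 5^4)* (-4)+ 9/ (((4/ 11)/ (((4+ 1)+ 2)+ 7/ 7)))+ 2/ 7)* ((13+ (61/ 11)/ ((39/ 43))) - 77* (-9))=-4958521807/ 3003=-1651189.41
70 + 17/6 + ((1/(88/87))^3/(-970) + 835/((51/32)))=20118018212827/33712419840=596.75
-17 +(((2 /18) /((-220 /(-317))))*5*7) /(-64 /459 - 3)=-1191037 /63404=-18.78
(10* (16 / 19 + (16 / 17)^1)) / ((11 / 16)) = 92160 / 3553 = 25.94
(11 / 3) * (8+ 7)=55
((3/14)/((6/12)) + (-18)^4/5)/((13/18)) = 13227246/455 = 29070.87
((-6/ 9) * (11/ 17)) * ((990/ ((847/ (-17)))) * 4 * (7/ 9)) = 80/ 3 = 26.67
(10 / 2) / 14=5 / 14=0.36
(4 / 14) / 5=2 / 35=0.06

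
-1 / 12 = -0.08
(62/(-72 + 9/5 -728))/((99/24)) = -2480/131703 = -0.02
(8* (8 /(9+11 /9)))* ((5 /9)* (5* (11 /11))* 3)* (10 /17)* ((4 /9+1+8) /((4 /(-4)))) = -20000 /69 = -289.86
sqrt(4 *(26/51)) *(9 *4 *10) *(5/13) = 1200 *sqrt(1326)/221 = 197.72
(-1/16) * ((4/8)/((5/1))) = -1/160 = -0.01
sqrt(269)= 16.40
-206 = -206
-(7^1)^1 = -7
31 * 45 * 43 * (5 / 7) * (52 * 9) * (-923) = -129556802700 / 7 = -18508114671.43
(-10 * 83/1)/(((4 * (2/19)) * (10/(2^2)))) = -1577/2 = -788.50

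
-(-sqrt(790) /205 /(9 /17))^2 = -45662 /680805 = -0.07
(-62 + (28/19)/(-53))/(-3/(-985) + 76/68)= -55.35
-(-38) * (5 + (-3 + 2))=152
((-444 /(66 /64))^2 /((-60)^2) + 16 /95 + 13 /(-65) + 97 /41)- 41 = 272012489 /21208275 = 12.83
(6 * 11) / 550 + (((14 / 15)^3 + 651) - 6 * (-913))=20688524 / 3375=6129.93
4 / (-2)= -2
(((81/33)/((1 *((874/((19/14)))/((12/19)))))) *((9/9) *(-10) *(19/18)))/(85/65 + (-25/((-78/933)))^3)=-0.00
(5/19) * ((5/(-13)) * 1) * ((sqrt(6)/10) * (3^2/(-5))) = 9 * sqrt(6)/494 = 0.04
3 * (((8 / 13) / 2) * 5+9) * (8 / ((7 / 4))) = 13152 / 91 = 144.53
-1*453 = -453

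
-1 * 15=-15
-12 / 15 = -0.80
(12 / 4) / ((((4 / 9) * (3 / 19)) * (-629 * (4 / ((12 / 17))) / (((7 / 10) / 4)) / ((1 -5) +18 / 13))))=3591 / 654160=0.01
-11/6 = -1.83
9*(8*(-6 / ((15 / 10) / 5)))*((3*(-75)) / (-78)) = -54000 / 13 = -4153.85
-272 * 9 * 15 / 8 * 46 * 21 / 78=-738990 / 13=-56845.38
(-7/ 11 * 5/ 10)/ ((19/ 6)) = -21/ 209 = -0.10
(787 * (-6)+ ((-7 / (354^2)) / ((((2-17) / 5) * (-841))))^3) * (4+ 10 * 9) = -7014474881704614751791372153209 / 15803065059217187884216416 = -443868.00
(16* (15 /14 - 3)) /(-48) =0.64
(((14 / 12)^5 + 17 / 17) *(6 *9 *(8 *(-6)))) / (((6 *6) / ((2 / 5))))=-24583 / 270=-91.05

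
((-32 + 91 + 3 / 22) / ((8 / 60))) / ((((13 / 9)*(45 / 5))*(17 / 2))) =19515 / 4862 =4.01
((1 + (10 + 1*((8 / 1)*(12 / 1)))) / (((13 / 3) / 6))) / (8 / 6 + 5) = 5778 / 247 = 23.39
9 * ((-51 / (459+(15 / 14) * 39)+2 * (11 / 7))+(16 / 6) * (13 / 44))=2067018 / 59983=34.46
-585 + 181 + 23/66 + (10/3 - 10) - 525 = -20577/22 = -935.32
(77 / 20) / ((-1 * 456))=-77 / 9120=-0.01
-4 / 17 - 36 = -616 / 17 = -36.24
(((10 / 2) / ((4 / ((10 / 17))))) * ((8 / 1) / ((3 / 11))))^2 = 1210000 / 2601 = 465.21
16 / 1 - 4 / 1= 12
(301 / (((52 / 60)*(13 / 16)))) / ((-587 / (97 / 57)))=-2335760 / 1884857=-1.24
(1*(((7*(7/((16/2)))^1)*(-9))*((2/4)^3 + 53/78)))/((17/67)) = -2472099/14144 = -174.78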